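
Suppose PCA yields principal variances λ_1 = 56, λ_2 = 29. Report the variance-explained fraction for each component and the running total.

Step 1 — total variance = trace(Sigma) = Σ λ_i = 56 + 29 = 85.

Step 2 — fraction explained by component i = λ_i / Σ λ:
  PC1: 56/85 = 0.6588
  PC2: 29/85 = 0.3412

Step 3 — cumulative fraction after k components = (λ_1 + ... + λ_k) / Σ λ:
  k = 1: 56/85 = 0.6588
  k = 2: (56 + 29)/85 = 85/85 = 1

Summary (fraction, with percent):

explained: PC1 0.6588 (65.88%), PC2 0.3412 (34.12%);  cumulative: 0.6588, 1


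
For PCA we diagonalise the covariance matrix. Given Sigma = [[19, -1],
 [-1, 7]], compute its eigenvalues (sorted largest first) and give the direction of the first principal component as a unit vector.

Step 1 — characteristic polynomial of 2×2 Sigma:
  det(Sigma - λI) = λ² - trace · λ + det = 0.
  trace = 19 + 7 = 26, det = 19·7 - (-1)² = 132.
Step 2 — discriminant:
  Δ = trace² - 4·det = 676 - 528 = 148.
Step 3 — eigenvalues:
  λ = (trace ± √Δ)/2 = (26 ± 12.1655)/2,
  λ_1 = 19.0828,  λ_2 = 6.9172.

Step 4 — unit eigenvector for λ_1: solve (Sigma - λ_1 I)v = 0. First row:
  (19 - 19.0828)·v_x + (-1)·v_y = 0, i.e. (-0.0828)·v_x + (-1)·v_y = 0,
  so v ∝ (b, λ_1 - a) = (-1, 0.0828); multiply by -1 so the first entry is positive: u = (1, -0.0828).
  ||u|| = √((1)² + (-0.0828)²) = √(1.0068) ≈ 1.0034,
  v_1 = u/||u|| ≈ (0.9966, -0.0825) (||v_1|| = 1).

λ_1 = 19.0828,  λ_2 = 6.9172;  v_1 ≈ (0.9966, -0.0825)


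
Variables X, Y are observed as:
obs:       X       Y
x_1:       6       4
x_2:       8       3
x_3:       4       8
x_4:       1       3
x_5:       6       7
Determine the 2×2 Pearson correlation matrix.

Step 1 — column means:
  mean(X) = (6 + 8 + 4 + 1 + 6) / 5 = 25/5 = 5
  mean(Y) = (4 + 3 + 8 + 3 + 7) / 5 = 25/5 = 5

Step 2 — sample variances and covariances s[i,j] = (1/(n-1)) · Σ_k (x_{k,i} - mean_i) · (x_{k,j} - mean_j), with n-1 = 4:
  s[X,X] = ((1)·(1) + (3)·(3) + (-1)·(-1) + (-4)·(-4) + (1)·(1)) / 4 = 28/4 = 7
  s[X,Y] = ((1)·(-1) + (3)·(-2) + (-1)·(3) + (-4)·(-2) + (1)·(2)) / 4 = 0/4 = 0
  s[Y,Y] = ((-1)·(-1) + (-2)·(-2) + (3)·(3) + (-2)·(-2) + (2)·(2)) / 4 = 22/4 = 5.5
  Sample standard deviations s_i = √(s[i,i]):
  s(X) = √(7) = 2.6458
  s(Y) = √(5.5) = 2.3452

Step 3 — r_{ij} = s_{ij} / (s_i · s_j):
  r[X,X] = 1 (diagonal).
  r[X,Y] = 0 / (2.6458 · 2.3452) = 0 / 6.2048 = 0
  r[Y,Y] = 1 (diagonal).

R is symmetric with unit diagonal. Assembling:

R = [[1, 0],
 [0, 1]]


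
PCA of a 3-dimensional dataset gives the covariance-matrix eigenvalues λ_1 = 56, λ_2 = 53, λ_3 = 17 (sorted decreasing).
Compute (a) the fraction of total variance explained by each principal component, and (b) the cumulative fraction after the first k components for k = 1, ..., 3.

Step 1 — total variance = trace(Sigma) = Σ λ_i = 56 + 53 + 17 = 126.

Step 2 — fraction explained by component i = λ_i / Σ λ:
  PC1: 56/126 = 0.4444
  PC2: 53/126 = 0.4206
  PC3: 17/126 = 0.1349

Step 3 — cumulative fraction after k components = (λ_1 + ... + λ_k) / Σ λ:
  k = 1: 56/126 = 0.4444
  k = 2: (56 + 53)/126 = 109/126 = 0.8651
  k = 3: (56 + 53 + 17)/126 = 126/126 = 1

Summary (fraction, with percent):

explained: PC1 0.4444 (44.44%), PC2 0.4206 (42.06%), PC3 0.1349 (13.49%);  cumulative: 0.4444, 0.8651, 1


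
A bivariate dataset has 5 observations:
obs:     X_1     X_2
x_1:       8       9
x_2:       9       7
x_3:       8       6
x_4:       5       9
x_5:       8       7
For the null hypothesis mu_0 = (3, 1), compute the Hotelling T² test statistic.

Step 1 — sample mean vector:
  mean(X_1) = (8 + 9 + 8 + 5 + 8) / 5 = 38/5 = 7.6
  mean(X_2) = (9 + 7 + 6 + 9 + 7) / 5 = 38/5 = 7.6
  x̄ = (7.6, 7.6),  deviation x̄ - mu_0 = (7.6, 7.6) - (3, 1) = (4.6, 6.6).

Step 2 — sample covariance matrix, S[i,j] = (1/(n-1)) · Σ_k (x_{k,i} - mean_i) · (x_{k,j} - mean_j), divisor n-1 = 4:
  S[X_1,X_1] = ((0.4)·(0.4) + (1.4)·(1.4) + (0.4)·(0.4) + (-2.6)·(-2.6) + (0.4)·(0.4)) / 4 = 9.2/4 = 2.3
  S[X_1,X_2] = ((0.4)·(1.4) + (1.4)·(-0.6) + (0.4)·(-1.6) + (-2.6)·(1.4) + (0.4)·(-0.6)) / 4 = -4.8/4 = -1.2
  S[X_2,X_2] = ((1.4)·(1.4) + (-0.6)·(-0.6) + (-1.6)·(-1.6) + (1.4)·(1.4) + (-0.6)·(-0.6)) / 4 = 7.2/4 = 1.8
  S = [[2.3, -1.2],
 [-1.2, 1.8]].

Step 3 — invert S. det(S) = 2.3·1.8 - (-1.2)² = 2.7.
  S^{-1} = (1/det) · [[d, -b], [-b, a]] = [[0.6667, 0.4444],
 [0.4444, 0.8519]].

Step 4 — quadratic form (x̄ - mu_0)^T · S^{-1} · (x̄ - mu_0):
  S^{-1} · (x̄ - mu_0) = (6, 7.6667),
  (x̄ - mu_0)^T · [...] = (4.6)·(6) + (6.6)·(7.6667) = 78.2.

Step 5 — scale by n: T² = 5 · 78.2 = 391.

T² ≈ 391


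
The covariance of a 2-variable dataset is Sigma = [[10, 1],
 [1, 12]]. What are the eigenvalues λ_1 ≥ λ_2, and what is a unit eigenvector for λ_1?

Step 1 — characteristic polynomial of 2×2 Sigma:
  det(Sigma - λI) = λ² - trace · λ + det = 0.
  trace = 10 + 12 = 22, det = 10·12 - (1)² = 119.
Step 2 — discriminant:
  Δ = trace² - 4·det = 484 - 476 = 8.
Step 3 — eigenvalues:
  λ = (trace ± √Δ)/2 = (22 ± 2.8284)/2,
  λ_1 = 12.4142,  λ_2 = 9.5858.

Step 4 — unit eigenvector for λ_1: solve (Sigma - λ_1 I)v = 0. First row:
  (10 - 12.4142)·v_x + (1)·v_y = 0, i.e. (-2.4142)·v_x + (1)·v_y = 0,
  so v ∝ (b, λ_1 - a) = (1, 2.4142) = u.
  ||u|| = √((1)² + (2.4142)²) = √(6.8284) ≈ 2.6131,
  v_1 = u/||u|| ≈ (0.3827, 0.9239) (||v_1|| = 1).

λ_1 = 12.4142,  λ_2 = 9.5858;  v_1 ≈ (0.3827, 0.9239)


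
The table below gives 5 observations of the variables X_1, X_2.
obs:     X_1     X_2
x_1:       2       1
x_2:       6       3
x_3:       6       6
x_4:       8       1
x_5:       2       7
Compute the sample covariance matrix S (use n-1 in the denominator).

Step 1 — column means:
  mean(X_1) = (2 + 6 + 6 + 8 + 2) / 5 = 24/5 = 4.8
  mean(X_2) = (1 + 3 + 6 + 1 + 7) / 5 = 18/5 = 3.6

Step 2 — sample covariance S[i,j] = (1/(n-1)) · Σ_k (x_{k,i} - mean_i) · (x_{k,j} - mean_j), with n-1 = 4.
  S[X_1,X_1] = ((-2.8)·(-2.8) + (1.2)·(1.2) + (1.2)·(1.2) + (3.2)·(3.2) + (-2.8)·(-2.8)) / 4 = 28.8/4 = 7.2
  S[X_1,X_2] = ((-2.8)·(-2.6) + (1.2)·(-0.6) + (1.2)·(2.4) + (3.2)·(-2.6) + (-2.8)·(3.4)) / 4 = -8.4/4 = -2.1
  S[X_2,X_2] = ((-2.6)·(-2.6) + (-0.6)·(-0.6) + (2.4)·(2.4) + (-2.6)·(-2.6) + (3.4)·(3.4)) / 4 = 31.2/4 = 7.8

S is symmetric (S[j,i] = S[i,j]). Assembling:

S = [[7.2, -2.1],
 [-2.1, 7.8]]


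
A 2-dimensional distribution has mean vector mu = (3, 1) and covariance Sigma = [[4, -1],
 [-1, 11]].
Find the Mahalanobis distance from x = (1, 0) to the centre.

Step 1 — centre the observation: (x - mu) = (-2, -1).

Step 2 — invert Sigma. det(Sigma) = 4·11 - (-1)² = 43.
  Sigma^{-1} = (1/det) · [[d, -b], [-b, a]] = [[0.2558, 0.0233],
 [0.0233, 0.093]].

Step 3 — form the quadratic (x - mu)^T · Sigma^{-1} · (x - mu):
  Sigma^{-1} · (x - mu) = (-0.5349, -0.1395).
  (x - mu)^T · [Sigma^{-1} · (x - mu)] = (-2)·(-0.5349) + (-1)·(-0.1395) = 1.2093.

Step 4 — take square root: d = √(1.2093) ≈ 1.0997.

d(x, mu) = √(1.2093) ≈ 1.0997


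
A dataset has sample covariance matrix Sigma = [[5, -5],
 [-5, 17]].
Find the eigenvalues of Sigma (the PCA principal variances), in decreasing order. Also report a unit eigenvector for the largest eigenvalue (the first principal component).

Step 1 — characteristic polynomial of 2×2 Sigma:
  det(Sigma - λI) = λ² - trace · λ + det = 0.
  trace = 5 + 17 = 22, det = 5·17 - (-5)² = 60.
Step 2 — discriminant:
  Δ = trace² - 4·det = 484 - 240 = 244.
Step 3 — eigenvalues:
  λ = (trace ± √Δ)/2 = (22 ± 15.6205)/2,
  λ_1 = 18.8102,  λ_2 = 3.1898.

Step 4 — unit eigenvector for λ_1: solve (Sigma - λ_1 I)v = 0. First row:
  (5 - 18.8102)·v_x + (-5)·v_y = 0, i.e. (-13.8102)·v_x + (-5)·v_y = 0,
  so v ∝ (b, λ_1 - a) = (-5, 13.8102); multiply by -1 so the first entry is positive: u = (5, -13.8102).
  ||u|| = √((5)² + (-13.8102)²) = √(215.723) ≈ 14.6875,
  v_1 = u/||u|| ≈ (0.3404, -0.9403) (||v_1|| = 1).

λ_1 = 18.8102,  λ_2 = 3.1898;  v_1 ≈ (0.3404, -0.9403)


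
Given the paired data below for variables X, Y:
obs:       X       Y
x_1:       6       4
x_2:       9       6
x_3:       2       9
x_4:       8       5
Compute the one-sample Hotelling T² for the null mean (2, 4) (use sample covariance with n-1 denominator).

Step 1 — sample mean vector:
  mean(X) = (6 + 9 + 2 + 8) / 4 = 25/4 = 6.25
  mean(Y) = (4 + 6 + 9 + 5) / 4 = 24/4 = 6
  x̄ = (6.25, 6),  deviation x̄ - mu_0 = (6.25, 6) - (2, 4) = (4.25, 2).

Step 2 — sample covariance matrix, S[i,j] = (1/(n-1)) · Σ_k (x_{k,i} - mean_i) · (x_{k,j} - mean_j), divisor n-1 = 3:
  S[X,X] = ((-0.25)·(-0.25) + (2.75)·(2.75) + (-4.25)·(-4.25) + (1.75)·(1.75)) / 3 = 28.75/3 = 9.5833
  S[X,Y] = ((-0.25)·(-2) + (2.75)·(0) + (-4.25)·(3) + (1.75)·(-1)) / 3 = -14/3 = -4.6667
  S[Y,Y] = ((-2)·(-2) + (0)·(0) + (3)·(3) + (-1)·(-1)) / 3 = 14/3 = 4.6667
  S = [[9.5833, -4.6667],
 [-4.6667, 4.6667]].

Step 3 — invert S. det(S) = 9.5833·4.6667 - (-4.6667)² = 22.9444.
  S^{-1} = (1/det) · [[d, -b], [-b, a]] = [[0.2034, 0.2034],
 [0.2034, 0.4177]].

Step 4 — quadratic form (x̄ - mu_0)^T · S^{-1} · (x̄ - mu_0):
  S^{-1} · (x̄ - mu_0) = (1.2712, 1.6998),
  (x̄ - mu_0)^T · [...] = (4.25)·(1.2712) + (2)·(1.6998) = 8.8021.

Step 5 — scale by n: T² = 4 · 8.8021 = 35.2082.

T² ≈ 35.2082


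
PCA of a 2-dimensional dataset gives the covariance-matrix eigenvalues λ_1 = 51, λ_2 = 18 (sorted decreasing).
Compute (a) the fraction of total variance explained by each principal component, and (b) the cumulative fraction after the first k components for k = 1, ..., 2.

Step 1 — total variance = trace(Sigma) = Σ λ_i = 51 + 18 = 69.

Step 2 — fraction explained by component i = λ_i / Σ λ:
  PC1: 51/69 = 0.7391
  PC2: 18/69 = 0.2609

Step 3 — cumulative fraction after k components = (λ_1 + ... + λ_k) / Σ λ:
  k = 1: 51/69 = 0.7391
  k = 2: (51 + 18)/69 = 69/69 = 1

Summary (fraction, with percent):

explained: PC1 0.7391 (73.91%), PC2 0.2609 (26.09%);  cumulative: 0.7391, 1


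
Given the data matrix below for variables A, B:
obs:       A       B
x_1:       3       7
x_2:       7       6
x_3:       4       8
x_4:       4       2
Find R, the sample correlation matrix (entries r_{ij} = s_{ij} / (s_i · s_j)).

Step 1 — column means:
  mean(A) = (3 + 7 + 4 + 4) / 4 = 18/4 = 4.5
  mean(B) = (7 + 6 + 8 + 2) / 4 = 23/4 = 5.75

Step 2 — sample variances and covariances s[i,j] = (1/(n-1)) · Σ_k (x_{k,i} - mean_i) · (x_{k,j} - mean_j), with n-1 = 3:
  s[A,A] = ((-1.5)·(-1.5) + (2.5)·(2.5) + (-0.5)·(-0.5) + (-0.5)·(-0.5)) / 3 = 9/3 = 3
  s[A,B] = ((-1.5)·(1.25) + (2.5)·(0.25) + (-0.5)·(2.25) + (-0.5)·(-3.75)) / 3 = -0.5/3 = -0.1667
  s[B,B] = ((1.25)·(1.25) + (0.25)·(0.25) + (2.25)·(2.25) + (-3.75)·(-3.75)) / 3 = 20.75/3 = 6.9167
  Sample standard deviations s_i = √(s[i,i]):
  s(A) = √(3) = 1.7321
  s(B) = √(6.9167) = 2.63

Step 3 — r_{ij} = s_{ij} / (s_i · s_j):
  r[A,A] = 1 (diagonal).
  r[A,B] = -0.1667 / (1.7321 · 2.63) = -0.1667 / 4.5552 = -0.0366
  r[B,B] = 1 (diagonal).

R is symmetric with unit diagonal. Assembling:

R = [[1, -0.0366],
 [-0.0366, 1]]


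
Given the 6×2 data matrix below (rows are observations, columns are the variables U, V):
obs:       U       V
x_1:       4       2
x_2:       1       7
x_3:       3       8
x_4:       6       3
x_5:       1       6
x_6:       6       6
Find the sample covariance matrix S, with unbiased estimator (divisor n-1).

Step 1 — column means:
  mean(U) = (4 + 1 + 3 + 6 + 1 + 6) / 6 = 21/6 = 3.5
  mean(V) = (2 + 7 + 8 + 3 + 6 + 6) / 6 = 32/6 = 5.3333

Step 2 — sample covariance S[i,j] = (1/(n-1)) · Σ_k (x_{k,i} - mean_i) · (x_{k,j} - mean_j), with n-1 = 5.
  S[U,U] = ((0.5)·(0.5) + (-2.5)·(-2.5) + (-0.5)·(-0.5) + (2.5)·(2.5) + (-2.5)·(-2.5) + (2.5)·(2.5)) / 5 = 25.5/5 = 5.1
  S[U,V] = ((0.5)·(-3.3333) + (-2.5)·(1.6667) + (-0.5)·(2.6667) + (2.5)·(-2.3333) + (-2.5)·(0.6667) + (2.5)·(0.6667)) / 5 = -13/5 = -2.6
  S[V,V] = ((-3.3333)·(-3.3333) + (1.6667)·(1.6667) + (2.6667)·(2.6667) + (-2.3333)·(-2.3333) + (0.6667)·(0.6667) + (0.6667)·(0.6667)) / 5 = 27.3333/5 = 5.4667

S is symmetric (S[j,i] = S[i,j]). Assembling:

S = [[5.1, -2.6],
 [-2.6, 5.4667]]


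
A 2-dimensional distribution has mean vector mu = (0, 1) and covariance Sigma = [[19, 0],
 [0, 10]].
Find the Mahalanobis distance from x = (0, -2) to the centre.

Step 1 — centre the observation: (x - mu) = (0, -3).

Step 2 — invert Sigma. det(Sigma) = 19·10 - (0)² = 190.
  Sigma^{-1} = (1/det) · [[d, -b], [-b, a]] = [[0.0526, 0],
 [0, 0.1]].

Step 3 — form the quadratic (x - mu)^T · Sigma^{-1} · (x - mu):
  Sigma^{-1} · (x - mu) = (0, -0.3).
  (x - mu)^T · [Sigma^{-1} · (x - mu)] = (0)·(0) + (-3)·(-0.3) = 0.9.

Step 4 — take square root: d = √(0.9) ≈ 0.9487.

d(x, mu) = √(0.9) ≈ 0.9487


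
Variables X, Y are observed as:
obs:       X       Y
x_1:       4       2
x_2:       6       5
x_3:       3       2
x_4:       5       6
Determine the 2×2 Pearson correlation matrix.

Step 1 — column means:
  mean(X) = (4 + 6 + 3 + 5) / 4 = 18/4 = 4.5
  mean(Y) = (2 + 5 + 2 + 6) / 4 = 15/4 = 3.75

Step 2 — sample variances and covariances s[i,j] = (1/(n-1)) · Σ_k (x_{k,i} - mean_i) · (x_{k,j} - mean_j), with n-1 = 3:
  s[X,X] = ((-0.5)·(-0.5) + (1.5)·(1.5) + (-1.5)·(-1.5) + (0.5)·(0.5)) / 3 = 5/3 = 1.6667
  s[X,Y] = ((-0.5)·(-1.75) + (1.5)·(1.25) + (-1.5)·(-1.75) + (0.5)·(2.25)) / 3 = 6.5/3 = 2.1667
  s[Y,Y] = ((-1.75)·(-1.75) + (1.25)·(1.25) + (-1.75)·(-1.75) + (2.25)·(2.25)) / 3 = 12.75/3 = 4.25
  Sample standard deviations s_i = √(s[i,i]):
  s(X) = √(1.6667) = 1.291
  s(Y) = √(4.25) = 2.0616

Step 3 — r_{ij} = s_{ij} / (s_i · s_j):
  r[X,X] = 1 (diagonal).
  r[X,Y] = 2.1667 / (1.291 · 2.0616) = 2.1667 / 2.6615 = 0.8141
  r[Y,Y] = 1 (diagonal).

R is symmetric with unit diagonal. Assembling:

R = [[1, 0.8141],
 [0.8141, 1]]


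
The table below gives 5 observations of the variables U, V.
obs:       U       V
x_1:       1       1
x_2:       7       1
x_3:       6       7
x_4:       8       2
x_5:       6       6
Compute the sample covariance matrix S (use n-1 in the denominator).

Step 1 — column means:
  mean(U) = (1 + 7 + 6 + 8 + 6) / 5 = 28/5 = 5.6
  mean(V) = (1 + 1 + 7 + 2 + 6) / 5 = 17/5 = 3.4

Step 2 — sample covariance S[i,j] = (1/(n-1)) · Σ_k (x_{k,i} - mean_i) · (x_{k,j} - mean_j), with n-1 = 4.
  S[U,U] = ((-4.6)·(-4.6) + (1.4)·(1.4) + (0.4)·(0.4) + (2.4)·(2.4) + (0.4)·(0.4)) / 4 = 29.2/4 = 7.3
  S[U,V] = ((-4.6)·(-2.4) + (1.4)·(-2.4) + (0.4)·(3.6) + (2.4)·(-1.4) + (0.4)·(2.6)) / 4 = 6.8/4 = 1.7
  S[V,V] = ((-2.4)·(-2.4) + (-2.4)·(-2.4) + (3.6)·(3.6) + (-1.4)·(-1.4) + (2.6)·(2.6)) / 4 = 33.2/4 = 8.3

S is symmetric (S[j,i] = S[i,j]). Assembling:

S = [[7.3, 1.7],
 [1.7, 8.3]]


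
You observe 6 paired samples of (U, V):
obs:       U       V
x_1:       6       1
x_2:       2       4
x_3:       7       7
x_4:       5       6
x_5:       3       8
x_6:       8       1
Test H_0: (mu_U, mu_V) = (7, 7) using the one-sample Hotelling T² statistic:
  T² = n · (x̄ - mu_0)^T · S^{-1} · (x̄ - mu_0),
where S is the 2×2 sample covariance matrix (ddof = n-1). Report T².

Step 1 — sample mean vector:
  mean(U) = (6 + 2 + 7 + 5 + 3 + 8) / 6 = 31/6 = 5.1667
  mean(V) = (1 + 4 + 7 + 6 + 8 + 1) / 6 = 27/6 = 4.5
  x̄ = (5.1667, 4.5),  deviation x̄ - mu_0 = (5.1667, 4.5) - (7, 7) = (-1.8333, -2.5).

Step 2 — sample covariance matrix, S[i,j] = (1/(n-1)) · Σ_k (x_{k,i} - mean_i) · (x_{k,j} - mean_j), divisor n-1 = 5:
  S[U,U] = ((0.8333)·(0.8333) + (-3.1667)·(-3.1667) + (1.8333)·(1.8333) + (-0.1667)·(-0.1667) + (-2.1667)·(-2.1667) + (2.8333)·(2.8333)) / 5 = 26.8333/5 = 5.3667
  S[U,V] = ((0.8333)·(-3.5) + (-3.1667)·(-0.5) + (1.8333)·(2.5) + (-0.1667)·(1.5) + (-2.1667)·(3.5) + (2.8333)·(-3.5)) / 5 = -14.5/5 = -2.9
  S[V,V] = ((-3.5)·(-3.5) + (-0.5)·(-0.5) + (2.5)·(2.5) + (1.5)·(1.5) + (3.5)·(3.5) + (-3.5)·(-3.5)) / 5 = 45.5/5 = 9.1
  S = [[5.3667, -2.9],
 [-2.9, 9.1]].

Step 3 — invert S. det(S) = 5.3667·9.1 - (-2.9)² = 40.4267.
  S^{-1} = (1/det) · [[d, -b], [-b, a]] = [[0.2251, 0.0717],
 [0.0717, 0.1328]].

Step 4 — quadratic form (x̄ - mu_0)^T · S^{-1} · (x̄ - mu_0):
  S^{-1} · (x̄ - mu_0) = (-0.592, -0.4634),
  (x̄ - mu_0)^T · [...] = (-1.8333)·(-0.592) + (-2.5)·(-0.4634) = 2.2438.

Step 5 — scale by n: T² = 6 · 2.2438 = 13.4631.

T² ≈ 13.4631


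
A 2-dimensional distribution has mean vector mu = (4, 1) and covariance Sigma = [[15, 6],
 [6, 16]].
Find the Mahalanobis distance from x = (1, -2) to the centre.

Step 1 — centre the observation: (x - mu) = (-3, -3).

Step 2 — invert Sigma. det(Sigma) = 15·16 - (6)² = 204.
  Sigma^{-1} = (1/det) · [[d, -b], [-b, a]] = [[0.0784, -0.0294],
 [-0.0294, 0.0735]].

Step 3 — form the quadratic (x - mu)^T · Sigma^{-1} · (x - mu):
  Sigma^{-1} · (x - mu) = (-0.1471, -0.1324).
  (x - mu)^T · [Sigma^{-1} · (x - mu)] = (-3)·(-0.1471) + (-3)·(-0.1324) = 0.8382.

Step 4 — take square root: d = √(0.8382) ≈ 0.9156.

d(x, mu) = √(0.8382) ≈ 0.9156


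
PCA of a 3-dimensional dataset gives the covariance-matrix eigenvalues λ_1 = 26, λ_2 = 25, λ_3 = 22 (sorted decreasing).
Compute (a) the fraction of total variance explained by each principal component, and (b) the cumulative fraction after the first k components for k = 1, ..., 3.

Step 1 — total variance = trace(Sigma) = Σ λ_i = 26 + 25 + 22 = 73.

Step 2 — fraction explained by component i = λ_i / Σ λ:
  PC1: 26/73 = 0.3562
  PC2: 25/73 = 0.3425
  PC3: 22/73 = 0.3014

Step 3 — cumulative fraction after k components = (λ_1 + ... + λ_k) / Σ λ:
  k = 1: 26/73 = 0.3562
  k = 2: (26 + 25)/73 = 51/73 = 0.6986
  k = 3: (26 + 25 + 22)/73 = 73/73 = 1

Summary (fraction, with percent):

explained: PC1 0.3562 (35.62%), PC2 0.3425 (34.25%), PC3 0.3014 (30.14%);  cumulative: 0.3562, 0.6986, 1


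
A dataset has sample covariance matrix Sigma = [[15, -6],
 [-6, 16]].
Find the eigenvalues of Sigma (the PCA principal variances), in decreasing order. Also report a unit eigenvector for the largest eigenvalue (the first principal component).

Step 1 — characteristic polynomial of 2×2 Sigma:
  det(Sigma - λI) = λ² - trace · λ + det = 0.
  trace = 15 + 16 = 31, det = 15·16 - (-6)² = 204.
Step 2 — discriminant:
  Δ = trace² - 4·det = 961 - 816 = 145.
Step 3 — eigenvalues:
  λ = (trace ± √Δ)/2 = (31 ± 12.0416)/2,
  λ_1 = 21.5208,  λ_2 = 9.4792.

Step 4 — unit eigenvector for λ_1: solve (Sigma - λ_1 I)v = 0. First row:
  (15 - 21.5208)·v_x + (-6)·v_y = 0, i.e. (-6.5208)·v_x + (-6)·v_y = 0,
  so v ∝ (b, λ_1 - a) = (-6, 6.5208); multiply by -1 so the first entry is positive: u = (6, -6.5208).
  ||u|| = √((6)² + (-6.5208)²) = √(78.5208) ≈ 8.8612,
  v_1 = u/||u|| ≈ (0.6771, -0.7359) (||v_1|| = 1).

λ_1 = 21.5208,  λ_2 = 9.4792;  v_1 ≈ (0.6771, -0.7359)


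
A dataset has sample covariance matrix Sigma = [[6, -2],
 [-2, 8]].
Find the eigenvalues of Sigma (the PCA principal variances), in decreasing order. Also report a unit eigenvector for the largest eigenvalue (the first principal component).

Step 1 — characteristic polynomial of 2×2 Sigma:
  det(Sigma - λI) = λ² - trace · λ + det = 0.
  trace = 6 + 8 = 14, det = 6·8 - (-2)² = 44.
Step 2 — discriminant:
  Δ = trace² - 4·det = 196 - 176 = 20.
Step 3 — eigenvalues:
  λ = (trace ± √Δ)/2 = (14 ± 4.4721)/2,
  λ_1 = 9.2361,  λ_2 = 4.7639.

Step 4 — unit eigenvector for λ_1: solve (Sigma - λ_1 I)v = 0. First row:
  (6 - 9.2361)·v_x + (-2)·v_y = 0, i.e. (-3.2361)·v_x + (-2)·v_y = 0,
  so v ∝ (b, λ_1 - a) = (-2, 3.2361); multiply by -1 so the first entry is positive: u = (2, -3.2361).
  ||u|| = √((2)² + (-3.2361)²) = √(14.4721) ≈ 3.8042,
  v_1 = u/||u|| ≈ (0.5257, -0.8507) (||v_1|| = 1).

λ_1 = 9.2361,  λ_2 = 4.7639;  v_1 ≈ (0.5257, -0.8507)


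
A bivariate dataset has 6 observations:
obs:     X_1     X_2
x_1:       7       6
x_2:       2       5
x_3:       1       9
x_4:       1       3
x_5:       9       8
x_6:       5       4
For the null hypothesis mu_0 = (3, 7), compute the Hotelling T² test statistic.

Step 1 — sample mean vector:
  mean(X_1) = (7 + 2 + 1 + 1 + 9 + 5) / 6 = 25/6 = 4.1667
  mean(X_2) = (6 + 5 + 9 + 3 + 8 + 4) / 6 = 35/6 = 5.8333
  x̄ = (4.1667, 5.8333),  deviation x̄ - mu_0 = (4.1667, 5.8333) - (3, 7) = (1.1667, -1.1667).

Step 2 — sample covariance matrix, S[i,j] = (1/(n-1)) · Σ_k (x_{k,i} - mean_i) · (x_{k,j} - mean_j), divisor n-1 = 5:
  S[X_1,X_1] = ((2.8333)·(2.8333) + (-2.1667)·(-2.1667) + (-3.1667)·(-3.1667) + (-3.1667)·(-3.1667) + (4.8333)·(4.8333) + (0.8333)·(0.8333)) / 5 = 56.8333/5 = 11.3667
  S[X_1,X_2] = ((2.8333)·(0.1667) + (-2.1667)·(-0.8333) + (-3.1667)·(3.1667) + (-3.1667)·(-2.8333) + (4.8333)·(2.1667) + (0.8333)·(-1.8333)) / 5 = 10.1667/5 = 2.0333
  S[X_2,X_2] = ((0.1667)·(0.1667) + (-0.8333)·(-0.8333) + (3.1667)·(3.1667) + (-2.8333)·(-2.8333) + (2.1667)·(2.1667) + (-1.8333)·(-1.8333)) / 5 = 26.8333/5 = 5.3667
  S = [[11.3667, 2.0333],
 [2.0333, 5.3667]].

Step 3 — invert S. det(S) = 11.3667·5.3667 - (2.0333)² = 56.8667.
  S^{-1} = (1/det) · [[d, -b], [-b, a]] = [[0.0944, -0.0358],
 [-0.0358, 0.1999]].

Step 4 — quadratic form (x̄ - mu_0)^T · S^{-1} · (x̄ - mu_0):
  S^{-1} · (x̄ - mu_0) = (0.1518, -0.2749),
  (x̄ - mu_0)^T · [...] = (1.1667)·(0.1518) + (-1.1667)·(-0.2749) = 0.4979.

Step 5 — scale by n: T² = 6 · 0.4979 = 2.9871.

T² ≈ 2.9871


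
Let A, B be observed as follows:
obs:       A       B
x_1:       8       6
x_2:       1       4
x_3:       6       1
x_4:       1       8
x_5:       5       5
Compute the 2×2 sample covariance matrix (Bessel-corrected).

Step 1 — column means:
  mean(A) = (8 + 1 + 6 + 1 + 5) / 5 = 21/5 = 4.2
  mean(B) = (6 + 4 + 1 + 8 + 5) / 5 = 24/5 = 4.8

Step 2 — sample covariance S[i,j] = (1/(n-1)) · Σ_k (x_{k,i} - mean_i) · (x_{k,j} - mean_j), with n-1 = 4.
  S[A,A] = ((3.8)·(3.8) + (-3.2)·(-3.2) + (1.8)·(1.8) + (-3.2)·(-3.2) + (0.8)·(0.8)) / 4 = 38.8/4 = 9.7
  S[A,B] = ((3.8)·(1.2) + (-3.2)·(-0.8) + (1.8)·(-3.8) + (-3.2)·(3.2) + (0.8)·(0.2)) / 4 = -9.8/4 = -2.45
  S[B,B] = ((1.2)·(1.2) + (-0.8)·(-0.8) + (-3.8)·(-3.8) + (3.2)·(3.2) + (0.2)·(0.2)) / 4 = 26.8/4 = 6.7

S is symmetric (S[j,i] = S[i,j]). Assembling:

S = [[9.7, -2.45],
 [-2.45, 6.7]]


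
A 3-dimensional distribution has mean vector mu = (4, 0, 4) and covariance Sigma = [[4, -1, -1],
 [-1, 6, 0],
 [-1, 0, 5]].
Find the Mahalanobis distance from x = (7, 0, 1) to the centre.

Step 1 — centre the observation: (x - mu) = (3, 0, -3).

Step 2 — invert Sigma (cofactor / det for 3×3, or solve directly):
  Sigma^{-1} = [[0.2752, 0.0459, 0.055],
 [0.0459, 0.1743, 0.0092],
 [0.055, 0.0092, 0.211]].

Step 3 — form the quadratic (x - mu)^T · Sigma^{-1} · (x - mu):
  Sigma^{-1} · (x - mu) = (0.6606, 0.1101, -0.4679).
  (x - mu)^T · [Sigma^{-1} · (x - mu)] = (3)·(0.6606) + (0)·(0.1101) + (-3)·(-0.4679) = 3.3853.

Step 4 — take square root: d = √(3.3853) ≈ 1.8399.

d(x, mu) = √(3.3853) ≈ 1.8399


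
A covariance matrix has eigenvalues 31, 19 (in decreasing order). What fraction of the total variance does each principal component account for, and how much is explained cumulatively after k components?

Step 1 — total variance = trace(Sigma) = Σ λ_i = 31 + 19 = 50.

Step 2 — fraction explained by component i = λ_i / Σ λ:
  PC1: 31/50 = 0.62
  PC2: 19/50 = 0.38

Step 3 — cumulative fraction after k components = (λ_1 + ... + λ_k) / Σ λ:
  k = 1: 31/50 = 0.62
  k = 2: (31 + 19)/50 = 50/50 = 1

Summary (fraction, with percent):

explained: PC1 0.62 (62%), PC2 0.38 (38%);  cumulative: 0.62, 1


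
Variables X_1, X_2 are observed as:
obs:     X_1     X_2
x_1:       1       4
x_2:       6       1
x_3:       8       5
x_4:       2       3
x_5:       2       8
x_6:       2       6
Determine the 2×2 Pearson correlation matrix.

Step 1 — column means:
  mean(X_1) = (1 + 6 + 8 + 2 + 2 + 2) / 6 = 21/6 = 3.5
  mean(X_2) = (4 + 1 + 5 + 3 + 8 + 6) / 6 = 27/6 = 4.5

Step 2 — sample variances and covariances s[i,j] = (1/(n-1)) · Σ_k (x_{k,i} - mean_i) · (x_{k,j} - mean_j), with n-1 = 5:
  s[X_1,X_1] = ((-2.5)·(-2.5) + (2.5)·(2.5) + (4.5)·(4.5) + (-1.5)·(-1.5) + (-1.5)·(-1.5) + (-1.5)·(-1.5)) / 5 = 39.5/5 = 7.9
  s[X_1,X_2] = ((-2.5)·(-0.5) + (2.5)·(-3.5) + (4.5)·(0.5) + (-1.5)·(-1.5) + (-1.5)·(3.5) + (-1.5)·(1.5)) / 5 = -10.5/5 = -2.1
  s[X_2,X_2] = ((-0.5)·(-0.5) + (-3.5)·(-3.5) + (0.5)·(0.5) + (-1.5)·(-1.5) + (3.5)·(3.5) + (1.5)·(1.5)) / 5 = 29.5/5 = 5.9
  Sample standard deviations s_i = √(s[i,i]):
  s(X_1) = √(7.9) = 2.8107
  s(X_2) = √(5.9) = 2.429

Step 3 — r_{ij} = s_{ij} / (s_i · s_j):
  r[X_1,X_1] = 1 (diagonal).
  r[X_1,X_2] = -2.1 / (2.8107 · 2.429) = -2.1 / 6.8272 = -0.3076
  r[X_2,X_2] = 1 (diagonal).

R is symmetric with unit diagonal. Assembling:

R = [[1, -0.3076],
 [-0.3076, 1]]


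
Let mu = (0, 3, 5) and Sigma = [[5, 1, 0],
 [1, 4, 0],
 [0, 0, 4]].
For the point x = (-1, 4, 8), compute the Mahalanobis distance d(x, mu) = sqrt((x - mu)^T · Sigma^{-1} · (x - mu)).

Step 1 — centre the observation: (x - mu) = (-1, 1, 3).

Step 2 — invert Sigma (cofactor / det for 3×3, or solve directly):
  Sigma^{-1} = [[0.2105, -0.0526, 0],
 [-0.0526, 0.2632, 0],
 [0, 0, 0.25]].

Step 3 — form the quadratic (x - mu)^T · Sigma^{-1} · (x - mu):
  Sigma^{-1} · (x - mu) = (-0.2632, 0.3158, 0.75).
  (x - mu)^T · [Sigma^{-1} · (x - mu)] = (-1)·(-0.2632) + (1)·(0.3158) + (3)·(0.75) = 2.8289.

Step 4 — take square root: d = √(2.8289) ≈ 1.6819.

d(x, mu) = √(2.8289) ≈ 1.6819


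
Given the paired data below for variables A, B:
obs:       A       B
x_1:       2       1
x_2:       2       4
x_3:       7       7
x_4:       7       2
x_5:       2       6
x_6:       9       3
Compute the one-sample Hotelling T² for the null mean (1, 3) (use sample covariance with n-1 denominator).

Step 1 — sample mean vector:
  mean(A) = (2 + 2 + 7 + 7 + 2 + 9) / 6 = 29/6 = 4.8333
  mean(B) = (1 + 4 + 7 + 2 + 6 + 3) / 6 = 23/6 = 3.8333
  x̄ = (4.8333, 3.8333),  deviation x̄ - mu_0 = (4.8333, 3.8333) - (1, 3) = (3.8333, 0.8333).

Step 2 — sample covariance matrix, S[i,j] = (1/(n-1)) · Σ_k (x_{k,i} - mean_i) · (x_{k,j} - mean_j), divisor n-1 = 5:
  S[A,A] = ((-2.8333)·(-2.8333) + (-2.8333)·(-2.8333) + (2.1667)·(2.1667) + (2.1667)·(2.1667) + (-2.8333)·(-2.8333) + (4.1667)·(4.1667)) / 5 = 50.8333/5 = 10.1667
  S[A,B] = ((-2.8333)·(-2.8333) + (-2.8333)·(0.1667) + (2.1667)·(3.1667) + (2.1667)·(-1.8333) + (-2.8333)·(2.1667) + (4.1667)·(-0.8333)) / 5 = 0.8333/5 = 0.1667
  S[B,B] = ((-2.8333)·(-2.8333) + (0.1667)·(0.1667) + (3.1667)·(3.1667) + (-1.8333)·(-1.8333) + (2.1667)·(2.1667) + (-0.8333)·(-0.8333)) / 5 = 26.8333/5 = 5.3667
  S = [[10.1667, 0.1667],
 [0.1667, 5.3667]].

Step 3 — invert S. det(S) = 10.1667·5.3667 - (0.1667)² = 54.5333.
  S^{-1} = (1/det) · [[d, -b], [-b, a]] = [[0.0984, -0.0031],
 [-0.0031, 0.1864]].

Step 4 — quadratic form (x̄ - mu_0)^T · S^{-1} · (x̄ - mu_0):
  S^{-1} · (x̄ - mu_0) = (0.3747, 0.1436),
  (x̄ - mu_0)^T · [...] = (3.8333)·(0.3747) + (0.8333)·(0.1436) = 1.556.

Step 5 — scale by n: T² = 6 · 1.556 = 9.3362.

T² ≈ 9.3362


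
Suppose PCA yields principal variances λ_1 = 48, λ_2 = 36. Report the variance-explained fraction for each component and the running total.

Step 1 — total variance = trace(Sigma) = Σ λ_i = 48 + 36 = 84.

Step 2 — fraction explained by component i = λ_i / Σ λ:
  PC1: 48/84 = 0.5714
  PC2: 36/84 = 0.4286

Step 3 — cumulative fraction after k components = (λ_1 + ... + λ_k) / Σ λ:
  k = 1: 48/84 = 0.5714
  k = 2: (48 + 36)/84 = 84/84 = 1

Summary (fraction, with percent):

explained: PC1 0.5714 (57.14%), PC2 0.4286 (42.86%);  cumulative: 0.5714, 1


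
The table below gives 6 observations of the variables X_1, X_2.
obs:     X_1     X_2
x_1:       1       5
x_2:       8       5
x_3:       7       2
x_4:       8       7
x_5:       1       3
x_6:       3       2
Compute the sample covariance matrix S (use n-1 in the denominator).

Step 1 — column means:
  mean(X_1) = (1 + 8 + 7 + 8 + 1 + 3) / 6 = 28/6 = 4.6667
  mean(X_2) = (5 + 5 + 2 + 7 + 3 + 2) / 6 = 24/6 = 4

Step 2 — sample covariance S[i,j] = (1/(n-1)) · Σ_k (x_{k,i} - mean_i) · (x_{k,j} - mean_j), with n-1 = 5.
  S[X_1,X_1] = ((-3.6667)·(-3.6667) + (3.3333)·(3.3333) + (2.3333)·(2.3333) + (3.3333)·(3.3333) + (-3.6667)·(-3.6667) + (-1.6667)·(-1.6667)) / 5 = 57.3333/5 = 11.4667
  S[X_1,X_2] = ((-3.6667)·(1) + (3.3333)·(1) + (2.3333)·(-2) + (3.3333)·(3) + (-3.6667)·(-1) + (-1.6667)·(-2)) / 5 = 12/5 = 2.4
  S[X_2,X_2] = ((1)·(1) + (1)·(1) + (-2)·(-2) + (3)·(3) + (-1)·(-1) + (-2)·(-2)) / 5 = 20/5 = 4

S is symmetric (S[j,i] = S[i,j]). Assembling:

S = [[11.4667, 2.4],
 [2.4, 4]]


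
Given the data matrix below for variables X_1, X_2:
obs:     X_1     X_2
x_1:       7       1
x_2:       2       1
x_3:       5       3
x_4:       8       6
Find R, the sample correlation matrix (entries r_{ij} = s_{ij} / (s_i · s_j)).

Step 1 — column means:
  mean(X_1) = (7 + 2 + 5 + 8) / 4 = 22/4 = 5.5
  mean(X_2) = (1 + 1 + 3 + 6) / 4 = 11/4 = 2.75

Step 2 — sample variances and covariances s[i,j] = (1/(n-1)) · Σ_k (x_{k,i} - mean_i) · (x_{k,j} - mean_j), with n-1 = 3:
  s[X_1,X_1] = ((1.5)·(1.5) + (-3.5)·(-3.5) + (-0.5)·(-0.5) + (2.5)·(2.5)) / 3 = 21/3 = 7
  s[X_1,X_2] = ((1.5)·(-1.75) + (-3.5)·(-1.75) + (-0.5)·(0.25) + (2.5)·(3.25)) / 3 = 11.5/3 = 3.8333
  s[X_2,X_2] = ((-1.75)·(-1.75) + (-1.75)·(-1.75) + (0.25)·(0.25) + (3.25)·(3.25)) / 3 = 16.75/3 = 5.5833
  Sample standard deviations s_i = √(s[i,i]):
  s(X_1) = √(7) = 2.6458
  s(X_2) = √(5.5833) = 2.3629

Step 3 — r_{ij} = s_{ij} / (s_i · s_j):
  r[X_1,X_1] = 1 (diagonal).
  r[X_1,X_2] = 3.8333 / (2.6458 · 2.3629) = 3.8333 / 6.2517 = 0.6132
  r[X_2,X_2] = 1 (diagonal).

R is symmetric with unit diagonal. Assembling:

R = [[1, 0.6132],
 [0.6132, 1]]


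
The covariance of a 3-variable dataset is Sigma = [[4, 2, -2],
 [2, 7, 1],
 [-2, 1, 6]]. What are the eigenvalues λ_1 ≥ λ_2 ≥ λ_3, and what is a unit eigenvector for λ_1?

Step 1 — characteristic polynomial p(λ) = det(λI - Sigma) = λ³ - tr·λ² + c_1·λ - det, where tr = trace, c_1 = sum of the principal 2×2 minors, det = det(Sigma):
  tr = 4 + 7 + 6 = 17,
  c_1 = (4·7 - (2)²) + (4·6 - (-2)²) + (7·6 - (1)²) = 24 + 20 + 41 = 85,
  det = 4·(7·6 - (1)²) - (2)·((2)·6 - (1)·(-2)) + (-2)·((2)·(1) - 7·(-2)) = 4·(41) - (2)·(14) + (-2)·(16) = 104.
  So p(λ) = λ³ - 17λ² + 85λ - 104.
Step 2 — look for an integer root (rational root theorem: any rational root is an integer divisor of 104). Testing λ = 8:
  p(8) = 512 - 1088 + 680 - 104 = 0  ✓
  Dividing out (λ - 8): p(λ) = (λ - 8)(λ² - 9λ + 13).
Step 3 — remaining eigenvalues from the quadratic λ² - 9λ + 13 = 0:
  Δ = 9² - 4·13 = 81 - 52 = 29,  λ = (9 ± √29)/2 = (9 ± 5.3852)/2 ≈ 7.1926 or 1.8074.
  Sorted: λ_1 = 8,  λ_2 = 7.1926,  λ_3 = 1.8074  (check: sum = 17 = tr ✓).

Step 4 — unit eigenvector for λ_1 = 8: v spans the null space of (Sigma - λ_1 I), whose rows are
  r_1 = (-4, 2, -2),  r_2 = (2, -1, 1),  r_3 = (-2, 1, -2).
  v is orthogonal to every row, so take v ∝ r_1 × r_3 = ((2)·(-2) - (-2)·(1), (-2)·(-2) - (-4)·(-2), (-4)·(1) - (2)·(-2)) = (-2, -4, 0).
  Rescale (divide by 2; multiply by -1 so the first nonzero entry is positive): u = (1, 2, 0).
  ||u|| = √((1)² + (2)² + (0)²) = √(5) ≈ 2.2361,  v_1 = u/||u|| ≈ (0.4472, 0.8944, 0) (||v_1|| = 1).

λ_1 = 8,  λ_2 = 7.1926,  λ_3 = 1.8074;  v_1 ≈ (0.4472, 0.8944, 0)


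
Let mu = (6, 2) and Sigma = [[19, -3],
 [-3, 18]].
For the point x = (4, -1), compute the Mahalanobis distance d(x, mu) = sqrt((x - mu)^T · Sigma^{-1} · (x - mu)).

Step 1 — centre the observation: (x - mu) = (-2, -3).

Step 2 — invert Sigma. det(Sigma) = 19·18 - (-3)² = 333.
  Sigma^{-1} = (1/det) · [[d, -b], [-b, a]] = [[0.0541, 0.009],
 [0.009, 0.0571]].

Step 3 — form the quadratic (x - mu)^T · Sigma^{-1} · (x - mu):
  Sigma^{-1} · (x - mu) = (-0.1351, -0.1892).
  (x - mu)^T · [Sigma^{-1} · (x - mu)] = (-2)·(-0.1351) + (-3)·(-0.1892) = 0.8378.

Step 4 — take square root: d = √(0.8378) ≈ 0.9153.

d(x, mu) = √(0.8378) ≈ 0.9153


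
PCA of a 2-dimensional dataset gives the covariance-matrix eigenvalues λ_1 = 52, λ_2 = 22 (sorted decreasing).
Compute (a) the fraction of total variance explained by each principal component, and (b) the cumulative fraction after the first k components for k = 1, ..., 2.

Step 1 — total variance = trace(Sigma) = Σ λ_i = 52 + 22 = 74.

Step 2 — fraction explained by component i = λ_i / Σ λ:
  PC1: 52/74 = 0.7027
  PC2: 22/74 = 0.2973

Step 3 — cumulative fraction after k components = (λ_1 + ... + λ_k) / Σ λ:
  k = 1: 52/74 = 0.7027
  k = 2: (52 + 22)/74 = 74/74 = 1

Summary (fraction, with percent):

explained: PC1 0.7027 (70.27%), PC2 0.2973 (29.73%);  cumulative: 0.7027, 1


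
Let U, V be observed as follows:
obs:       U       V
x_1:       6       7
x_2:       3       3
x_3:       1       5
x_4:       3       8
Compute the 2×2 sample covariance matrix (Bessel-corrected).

Step 1 — column means:
  mean(U) = (6 + 3 + 1 + 3) / 4 = 13/4 = 3.25
  mean(V) = (7 + 3 + 5 + 8) / 4 = 23/4 = 5.75

Step 2 — sample covariance S[i,j] = (1/(n-1)) · Σ_k (x_{k,i} - mean_i) · (x_{k,j} - mean_j), with n-1 = 3.
  S[U,U] = ((2.75)·(2.75) + (-0.25)·(-0.25) + (-2.25)·(-2.25) + (-0.25)·(-0.25)) / 3 = 12.75/3 = 4.25
  S[U,V] = ((2.75)·(1.25) + (-0.25)·(-2.75) + (-2.25)·(-0.75) + (-0.25)·(2.25)) / 3 = 5.25/3 = 1.75
  S[V,V] = ((1.25)·(1.25) + (-2.75)·(-2.75) + (-0.75)·(-0.75) + (2.25)·(2.25)) / 3 = 14.75/3 = 4.9167

S is symmetric (S[j,i] = S[i,j]). Assembling:

S = [[4.25, 1.75],
 [1.75, 4.9167]]


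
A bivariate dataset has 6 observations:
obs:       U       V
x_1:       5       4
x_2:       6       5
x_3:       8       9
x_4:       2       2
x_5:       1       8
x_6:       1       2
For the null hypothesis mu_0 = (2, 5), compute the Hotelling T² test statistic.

Step 1 — sample mean vector:
  mean(U) = (5 + 6 + 8 + 2 + 1 + 1) / 6 = 23/6 = 3.8333
  mean(V) = (4 + 5 + 9 + 2 + 8 + 2) / 6 = 30/6 = 5
  x̄ = (3.8333, 5),  deviation x̄ - mu_0 = (3.8333, 5) - (2, 5) = (1.8333, 0).

Step 2 — sample covariance matrix, S[i,j] = (1/(n-1)) · Σ_k (x_{k,i} - mean_i) · (x_{k,j} - mean_j), divisor n-1 = 5:
  S[U,U] = ((1.1667)·(1.1667) + (2.1667)·(2.1667) + (4.1667)·(4.1667) + (-1.8333)·(-1.8333) + (-2.8333)·(-2.8333) + (-2.8333)·(-2.8333)) / 5 = 42.8333/5 = 8.5667
  S[U,V] = ((1.1667)·(-1) + (2.1667)·(0) + (4.1667)·(4) + (-1.8333)·(-3) + (-2.8333)·(3) + (-2.8333)·(-3)) / 5 = 21/5 = 4.2
  S[V,V] = ((-1)·(-1) + (0)·(0) + (4)·(4) + (-3)·(-3) + (3)·(3) + (-3)·(-3)) / 5 = 44/5 = 8.8
  S = [[8.5667, 4.2],
 [4.2, 8.8]].

Step 3 — invert S. det(S) = 8.5667·8.8 - (4.2)² = 57.7467.
  S^{-1} = (1/det) · [[d, -b], [-b, a]] = [[0.1524, -0.0727],
 [-0.0727, 0.1483]].

Step 4 — quadratic form (x̄ - mu_0)^T · S^{-1} · (x̄ - mu_0):
  S^{-1} · (x̄ - mu_0) = (0.2794, -0.1333),
  (x̄ - mu_0)^T · [...] = (1.8333)·(0.2794) + (0)·(-0.1333) = 0.5122.

Step 5 — scale by n: T² = 6 · 0.5122 = 3.0732.

T² ≈ 3.0732


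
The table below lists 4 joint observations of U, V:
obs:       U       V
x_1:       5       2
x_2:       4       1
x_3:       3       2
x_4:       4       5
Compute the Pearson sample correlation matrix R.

Step 1 — column means:
  mean(U) = (5 + 4 + 3 + 4) / 4 = 16/4 = 4
  mean(V) = (2 + 1 + 2 + 5) / 4 = 10/4 = 2.5

Step 2 — sample variances and covariances s[i,j] = (1/(n-1)) · Σ_k (x_{k,i} - mean_i) · (x_{k,j} - mean_j), with n-1 = 3:
  s[U,U] = ((1)·(1) + (0)·(0) + (-1)·(-1) + (0)·(0)) / 3 = 2/3 = 0.6667
  s[U,V] = ((1)·(-0.5) + (0)·(-1.5) + (-1)·(-0.5) + (0)·(2.5)) / 3 = 0/3 = 0
  s[V,V] = ((-0.5)·(-0.5) + (-1.5)·(-1.5) + (-0.5)·(-0.5) + (2.5)·(2.5)) / 3 = 9/3 = 3
  Sample standard deviations s_i = √(s[i,i]):
  s(U) = √(0.6667) = 0.8165
  s(V) = √(3) = 1.7321

Step 3 — r_{ij} = s_{ij} / (s_i · s_j):
  r[U,U] = 1 (diagonal).
  r[U,V] = 0 / (0.8165 · 1.7321) = 0 / 1.4142 = 0
  r[V,V] = 1 (diagonal).

R is symmetric with unit diagonal. Assembling:

R = [[1, 0],
 [0, 1]]


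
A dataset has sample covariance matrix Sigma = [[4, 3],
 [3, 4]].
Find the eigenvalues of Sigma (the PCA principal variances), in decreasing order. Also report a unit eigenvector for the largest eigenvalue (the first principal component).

Step 1 — characteristic polynomial of 2×2 Sigma:
  det(Sigma - λI) = λ² - trace · λ + det = 0.
  trace = 4 + 4 = 8, det = 4·4 - (3)² = 7.
Step 2 — discriminant:
  Δ = trace² - 4·det = 64 - 28 = 36.
Step 3 — eigenvalues:
  λ = (trace ± √Δ)/2 = (8 ± 6)/2,
  λ_1 = 7,  λ_2 = 1.

Step 4 — unit eigenvector for λ_1: solve (Sigma - λ_1 I)v = 0. First row:
  (4 - 7)·v_x + (3)·v_y = 0, i.e. (-3)·v_x + (3)·v_y = 0,
  so v ∝ (b, λ_1 - a) = (3, 3) = u.
  ||u|| = √((3)² + (3)²) = √(18) ≈ 4.2426,
  v_1 = u/||u|| ≈ (0.7071, 0.7071) (||v_1|| = 1).

λ_1 = 7,  λ_2 = 1;  v_1 ≈ (0.7071, 0.7071)


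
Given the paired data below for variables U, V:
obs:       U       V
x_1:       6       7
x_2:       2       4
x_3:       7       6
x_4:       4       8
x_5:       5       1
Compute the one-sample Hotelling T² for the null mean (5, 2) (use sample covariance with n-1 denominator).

Step 1 — sample mean vector:
  mean(U) = (6 + 2 + 7 + 4 + 5) / 5 = 24/5 = 4.8
  mean(V) = (7 + 4 + 6 + 8 + 1) / 5 = 26/5 = 5.2
  x̄ = (4.8, 5.2),  deviation x̄ - mu_0 = (4.8, 5.2) - (5, 2) = (-0.2, 3.2).

Step 2 — sample covariance matrix, S[i,j] = (1/(n-1)) · Σ_k (x_{k,i} - mean_i) · (x_{k,j} - mean_j), divisor n-1 = 4:
  S[U,U] = ((1.2)·(1.2) + (-2.8)·(-2.8) + (2.2)·(2.2) + (-0.8)·(-0.8) + (0.2)·(0.2)) / 4 = 14.8/4 = 3.7
  S[U,V] = ((1.2)·(1.8) + (-2.8)·(-1.2) + (2.2)·(0.8) + (-0.8)·(2.8) + (0.2)·(-4.2)) / 4 = 4.2/4 = 1.05
  S[V,V] = ((1.8)·(1.8) + (-1.2)·(-1.2) + (0.8)·(0.8) + (2.8)·(2.8) + (-4.2)·(-4.2)) / 4 = 30.8/4 = 7.7
  S = [[3.7, 1.05],
 [1.05, 7.7]].

Step 3 — invert S. det(S) = 3.7·7.7 - (1.05)² = 27.3875.
  S^{-1} = (1/det) · [[d, -b], [-b, a]] = [[0.2812, -0.0383],
 [-0.0383, 0.1351]].

Step 4 — quadratic form (x̄ - mu_0)^T · S^{-1} · (x̄ - mu_0):
  S^{-1} · (x̄ - mu_0) = (-0.1789, 0.44),
  (x̄ - mu_0)^T · [...] = (-0.2)·(-0.1789) + (3.2)·(0.44) = 1.4437.

Step 5 — scale by n: T² = 5 · 1.4437 = 7.2186.

T² ≈ 7.2186


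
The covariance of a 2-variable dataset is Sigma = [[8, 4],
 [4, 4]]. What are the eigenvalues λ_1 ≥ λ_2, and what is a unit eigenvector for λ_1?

Step 1 — characteristic polynomial of 2×2 Sigma:
  det(Sigma - λI) = λ² - trace · λ + det = 0.
  trace = 8 + 4 = 12, det = 8·4 - (4)² = 16.
Step 2 — discriminant:
  Δ = trace² - 4·det = 144 - 64 = 80.
Step 3 — eigenvalues:
  λ = (trace ± √Δ)/2 = (12 ± 8.9443)/2,
  λ_1 = 10.4721,  λ_2 = 1.5279.

Step 4 — unit eigenvector for λ_1: solve (Sigma - λ_1 I)v = 0. First row:
  (8 - 10.4721)·v_x + (4)·v_y = 0, i.e. (-2.4721)·v_x + (4)·v_y = 0,
  so v ∝ (b, λ_1 - a) = (4, 2.4721) = u.
  ||u|| = √((4)² + (2.4721)²) = √(22.1115) ≈ 4.7023,
  v_1 = u/||u|| ≈ (0.8507, 0.5257) (||v_1|| = 1).

λ_1 = 10.4721,  λ_2 = 1.5279;  v_1 ≈ (0.8507, 0.5257)


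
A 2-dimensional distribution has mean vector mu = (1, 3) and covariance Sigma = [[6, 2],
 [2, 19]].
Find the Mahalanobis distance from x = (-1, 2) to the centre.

Step 1 — centre the observation: (x - mu) = (-2, -1).

Step 2 — invert Sigma. det(Sigma) = 6·19 - (2)² = 110.
  Sigma^{-1} = (1/det) · [[d, -b], [-b, a]] = [[0.1727, -0.0182],
 [-0.0182, 0.0545]].

Step 3 — form the quadratic (x - mu)^T · Sigma^{-1} · (x - mu):
  Sigma^{-1} · (x - mu) = (-0.3273, -0.0182).
  (x - mu)^T · [Sigma^{-1} · (x - mu)] = (-2)·(-0.3273) + (-1)·(-0.0182) = 0.6727.

Step 4 — take square root: d = √(0.6727) ≈ 0.8202.

d(x, mu) = √(0.6727) ≈ 0.8202
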